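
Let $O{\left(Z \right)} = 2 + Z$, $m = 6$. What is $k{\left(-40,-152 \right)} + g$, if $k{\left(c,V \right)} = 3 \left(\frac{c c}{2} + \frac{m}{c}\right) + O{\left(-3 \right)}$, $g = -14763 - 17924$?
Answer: $- \frac{605769}{20} \approx -30288.0$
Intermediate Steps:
$g = -32687$ ($g = -14763 - 17924 = -32687$)
$k{\left(c,V \right)} = -1 + \frac{18}{c} + \frac{3 c^{2}}{2}$ ($k{\left(c,V \right)} = 3 \left(\frac{c c}{2} + \frac{6}{c}\right) + \left(2 - 3\right) = 3 \left(c^{2} \cdot \frac{1}{2} + \frac{6}{c}\right) - 1 = 3 \left(\frac{c^{2}}{2} + \frac{6}{c}\right) - 1 = \left(\frac{18}{c} + \frac{3 c^{2}}{2}\right) - 1 = -1 + \frac{18}{c} + \frac{3 c^{2}}{2}$)
$k{\left(-40,-152 \right)} + g = \left(-1 + \frac{18}{-40} + \frac{3 \left(-40\right)^{2}}{2}\right) - 32687 = \left(-1 + 18 \left(- \frac{1}{40}\right) + \frac{3}{2} \cdot 1600\right) - 32687 = \left(-1 - \frac{9}{20} + 2400\right) - 32687 = \frac{47971}{20} - 32687 = - \frac{605769}{20}$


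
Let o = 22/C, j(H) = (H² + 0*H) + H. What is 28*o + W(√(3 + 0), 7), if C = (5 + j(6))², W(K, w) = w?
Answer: 16079/2209 ≈ 7.2789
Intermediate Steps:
j(H) = H + H² (j(H) = (H² + 0) + H = H² + H = H + H²)
C = 2209 (C = (5 + 6*(1 + 6))² = (5 + 6*7)² = (5 + 42)² = 47² = 2209)
o = 22/2209 ≈ 0.0099593
28*o + W(√(3 + 0), 7) = 28*(22/2209) + 7 = 616/2209 + 7 = 16079/2209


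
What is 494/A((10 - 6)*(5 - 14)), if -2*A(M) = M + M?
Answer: 247/18 ≈ 13.722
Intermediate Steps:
A(M) = -M (A(M) = -(M + M)/2 = -M)
494/A((10 - 6)*(5 - 14)) = 494/((-(10 - 6)*(5 - 14))) = 494/((-4*(-9))) = 494/((-1*(-36))) = 494/36 = 494*(1/36) = 247/18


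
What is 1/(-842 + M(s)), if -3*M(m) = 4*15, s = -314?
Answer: -1/862 ≈ -0.0011601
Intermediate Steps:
M(m) = -20 (M(m) = -4*15/3 = -⅓*60 = -20)
1/(-842 + M(s)) = 1/(-842 - 20) = 1/(-862) = -1/862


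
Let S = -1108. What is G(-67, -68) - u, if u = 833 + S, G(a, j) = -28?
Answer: 247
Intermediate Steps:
u = -275 (u = 833 - 1108 = -275)
G(-67, -68) - u = -28 - 1*(-275) = -28 + 275 = 247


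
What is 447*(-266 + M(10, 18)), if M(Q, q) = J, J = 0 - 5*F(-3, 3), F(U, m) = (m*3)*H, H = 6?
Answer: -239592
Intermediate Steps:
F(U, m) = 18*m (F(U, m) = (m*3)*6 = (3*m)*6 = 18*m)
J = -270 (J = 0 - 90*3 = 0 - 5*54 = 0 - 270 = -270)
M(Q, q) = -270
447*(-266 + M(10, 18)) = 447*(-266 - 270) = 447*(-536) = -239592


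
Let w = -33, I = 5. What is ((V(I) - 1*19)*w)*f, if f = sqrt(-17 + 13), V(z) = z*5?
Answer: -396*I ≈ -396.0*I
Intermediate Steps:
V(z) = 5*z
f = 2*I (f = sqrt(-4) = 2*I ≈ 2.0*I)
((V(I) - 1*19)*w)*f = ((5*5 - 1*19)*(-33))*(2*I) = ((25 - 19)*(-33))*(2*I) = (6*(-33))*(2*I) = -396*I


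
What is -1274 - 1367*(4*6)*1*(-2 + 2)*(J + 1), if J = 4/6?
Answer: -1274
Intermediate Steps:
J = ⅔ (J = 4*(⅙) = ⅔ ≈ 0.66667)
-1274 - 1367*(4*6)*1*(-2 + 2)*(J + 1) = -1274 - 1367*(4*6)*1*(-2 + 2)*(⅔ + 1) = -1274 - 1367*24*1*0*(5/3) = -1274 - 32808*0 = -1274 - 1367*0 = -1274 + 0 = -1274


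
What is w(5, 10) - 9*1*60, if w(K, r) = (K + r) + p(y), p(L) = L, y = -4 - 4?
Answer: -533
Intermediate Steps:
y = -8
w(K, r) = -8 + K + r (w(K, r) = (K + r) - 8 = -8 + K + r)
w(5, 10) - 9*1*60 = (-8 + 5 + 10) - 9*1*60 = 7 - 9*60 = 7 - 540 = -533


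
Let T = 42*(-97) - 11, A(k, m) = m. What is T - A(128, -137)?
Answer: -3948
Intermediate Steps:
T = -4085 (T = -4074 - 11 = -4085)
T - A(128, -137) = -4085 - 1*(-137) = -4085 + 137 = -3948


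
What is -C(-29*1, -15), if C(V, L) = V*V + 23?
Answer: -864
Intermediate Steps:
C(V, L) = 23 + V² (C(V, L) = V² + 23 = 23 + V²)
-C(-29*1, -15) = -(23 + (-29*1)²) = -(23 + (-29)²) = -(23 + 841) = -1*864 = -864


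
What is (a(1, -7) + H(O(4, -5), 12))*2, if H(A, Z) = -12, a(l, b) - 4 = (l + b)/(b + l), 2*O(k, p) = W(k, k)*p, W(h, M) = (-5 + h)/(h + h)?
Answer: -14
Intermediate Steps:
W(h, M) = (-5 + h)/(2*h) (W(h, M) = (-5 + h)/((2*h)) = (-5 + h)*(1/(2*h)) = (-5 + h)/(2*h))
O(k, p) = p*(-5 + k)/(4*k) (O(k, p) = (((-5 + k)/(2*k))*p)/2 = (p*(-5 + k)/(2*k))/2 = p*(-5 + k)/(4*k))
a(l, b) = 5 (a(l, b) = 4 + (l + b)/(b + l) = 4 + (b + l)/(b + l) = 4 + 1 = 5)
(a(1, -7) + H(O(4, -5), 12))*2 = (5 - 12)*2 = -7*2 = -14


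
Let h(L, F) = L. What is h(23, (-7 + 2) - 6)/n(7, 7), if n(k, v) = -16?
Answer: -23/16 ≈ -1.4375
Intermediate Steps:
h(23, (-7 + 2) - 6)/n(7, 7) = 23/(-16) = 23*(-1/16) = -23/16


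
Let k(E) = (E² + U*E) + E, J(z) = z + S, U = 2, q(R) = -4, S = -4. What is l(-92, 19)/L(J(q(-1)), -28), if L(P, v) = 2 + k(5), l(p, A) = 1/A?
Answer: 1/798 ≈ 0.0012531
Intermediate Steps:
J(z) = -4 + z (J(z) = z - 4 = -4 + z)
k(E) = E² + 3*E (k(E) = (E² + 2*E) + E = E² + 3*E)
L(P, v) = 42 (L(P, v) = 2 + 5*(3 + 5) = 2 + 5*8 = 2 + 40 = 42)
l(-92, 19)/L(J(q(-1)), -28) = 1/(19*42) = (1/19)*(1/42) = 1/798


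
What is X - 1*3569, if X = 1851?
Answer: -1718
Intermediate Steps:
X - 1*3569 = 1851 - 1*3569 = 1851 - 3569 = -1718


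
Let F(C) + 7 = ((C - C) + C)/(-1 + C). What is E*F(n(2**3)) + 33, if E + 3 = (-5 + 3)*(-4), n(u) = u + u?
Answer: 10/3 ≈ 3.3333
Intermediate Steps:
n(u) = 2*u
F(C) = -7 + C/(-1 + C) (F(C) = -7 + ((C - C) + C)/(-1 + C) = -7 + (0 + C)/(-1 + C) = -7 + C/(-1 + C))
E = 5 (E = -3 + (-5 + 3)*(-4) = -3 - 2*(-4) = -3 + 8 = 5)
E*F(n(2**3)) + 33 = 5*((7 - 12*2**3)/(-1 + 2*2**3)) + 33 = 5*((7 - 12*8)/(-1 + 2*8)) + 33 = 5*((7 - 6*16)/(-1 + 16)) + 33 = 5*((7 - 96)/15) + 33 = 5*((1/15)*(-89)) + 33 = 5*(-89/15) + 33 = -89/3 + 33 = 10/3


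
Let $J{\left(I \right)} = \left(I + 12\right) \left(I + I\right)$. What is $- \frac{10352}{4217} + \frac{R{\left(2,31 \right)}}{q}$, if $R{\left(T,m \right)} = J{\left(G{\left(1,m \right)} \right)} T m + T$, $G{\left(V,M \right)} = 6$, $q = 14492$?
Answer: $- \frac{46769343}{30556382} \approx -1.5306$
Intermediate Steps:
$J{\left(I \right)} = 2 I \left(12 + I\right)$ ($J{\left(I \right)} = \left(12 + I\right) 2 I = 2 I \left(12 + I\right)$)
$R{\left(T,m \right)} = T + 216 T m$ ($R{\left(T,m \right)} = 2 \cdot 6 \left(12 + 6\right) T m + T = 2 \cdot 6 \cdot 18 T m + T = 216 T m + T = T + 216 T m$)
$- \frac{10352}{4217} + \frac{R{\left(2,31 \right)}}{q} = - \frac{10352}{4217} + \frac{2 \left(1 + 216 \cdot 31\right)}{14492} = \left(-10352\right) \frac{1}{4217} + 2 \left(1 + 6696\right) \frac{1}{14492} = - \frac{10352}{4217} + 2 \cdot 6697 \cdot \frac{1}{14492} = - \frac{10352}{4217} + 13394 \cdot \frac{1}{14492} = - \frac{10352}{4217} + \frac{6697}{7246} = - \frac{46769343}{30556382}$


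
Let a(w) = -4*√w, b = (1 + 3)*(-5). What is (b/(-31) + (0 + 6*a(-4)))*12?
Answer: 240/31 - 576*I ≈ 7.7419 - 576.0*I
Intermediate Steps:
b = -20 (b = 4*(-5) = -20)
(b/(-31) + (0 + 6*a(-4)))*12 = (-20/(-31) + (0 + 6*(-8*I)))*12 = (-20*(-1/31) + (0 + 6*(-8*I)))*12 = (20/31 + (0 + 6*(-8*I)))*12 = (20/31 + (0 - 48*I))*12 = (20/31 - 48*I)*12 = 240/31 - 576*I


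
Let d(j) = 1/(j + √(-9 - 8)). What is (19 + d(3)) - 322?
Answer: (-303*√17 + 908*I)/(√17 - 3*I) ≈ -302.88 - 0.15858*I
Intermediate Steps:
d(j) = 1/(j + I*√17) (d(j) = 1/(j + √(-17)) = 1/(j + I*√17))
(19 + d(3)) - 322 = (19 + 1/(3 + I*√17)) - 322 = -303 + 1/(3 + I*√17)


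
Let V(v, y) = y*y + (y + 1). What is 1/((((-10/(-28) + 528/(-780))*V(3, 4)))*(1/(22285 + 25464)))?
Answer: -6207370/873 ≈ -7110.4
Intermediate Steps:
V(v, y) = 1 + y + y² (V(v, y) = y² + (1 + y) = 1 + y + y²)
1/((((-10/(-28) + 528/(-780))*V(3, 4)))*(1/(22285 + 25464))) = 1/((((-10/(-28) + 528/(-780))*(1 + 4 + 4²)))*(1/(22285 + 25464))) = 1/((((-10*(-1/28) + 528*(-1/780))*(1 + 4 + 16)))*(1/47749)) = 1/((((5/14 - 44/65)*21))*(1/47749)) = 47749/(-291/910*21) = 47749/(-873/130) = -130/873*47749 = -6207370/873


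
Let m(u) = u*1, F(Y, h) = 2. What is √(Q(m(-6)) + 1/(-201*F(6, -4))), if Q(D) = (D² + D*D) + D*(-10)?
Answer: √21331326/402 ≈ 11.489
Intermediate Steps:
m(u) = u
Q(D) = -10*D + 2*D² (Q(D) = (D² + D²) - 10*D = 2*D² - 10*D = -10*D + 2*D²)
√(Q(m(-6)) + 1/(-201*F(6, -4))) = √(2*(-6)*(-5 - 6) + 1/(-201*2)) = √(2*(-6)*(-11) + 1/(-402)) = √(132 - 1/402) = √(53063/402) = √21331326/402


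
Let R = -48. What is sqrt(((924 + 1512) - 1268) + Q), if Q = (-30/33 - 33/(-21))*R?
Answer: 8*sqrt(105259)/77 ≈ 33.708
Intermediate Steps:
Q = -2448/77 (Q = (-30/33 - 33/(-21))*(-48) = (-30*1/33 - 33*(-1/21))*(-48) = (-10/11 + 11/7)*(-48) = (51/77)*(-48) = -2448/77 ≈ -31.792)
sqrt(((924 + 1512) - 1268) + Q) = sqrt(((924 + 1512) - 1268) - 2448/77) = sqrt((2436 - 1268) - 2448/77) = sqrt(1168 - 2448/77) = sqrt(87488/77) = 8*sqrt(105259)/77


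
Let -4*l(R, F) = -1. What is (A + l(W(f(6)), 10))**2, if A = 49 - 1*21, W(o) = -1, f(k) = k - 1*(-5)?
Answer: 12769/16 ≈ 798.06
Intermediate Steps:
f(k) = 5 + k (f(k) = k + 5 = 5 + k)
l(R, F) = 1/4 (l(R, F) = -1/4*(-1) = 1/4)
A = 28 (A = 49 - 21 = 28)
(A + l(W(f(6)), 10))**2 = (28 + 1/4)**2 = (113/4)**2 = 12769/16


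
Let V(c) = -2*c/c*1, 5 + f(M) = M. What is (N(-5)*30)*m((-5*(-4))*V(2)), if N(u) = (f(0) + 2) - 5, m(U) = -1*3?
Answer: 720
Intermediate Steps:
f(M) = -5 + M
V(c) = -2 (V(c) = -2*1*1 = -2*1 = -2)
m(U) = -3
N(u) = -8 (N(u) = ((-5 + 0) + 2) - 5 = (-5 + 2) - 5 = -3 - 5 = -8)
(N(-5)*30)*m((-5*(-4))*V(2)) = -8*30*(-3) = -240*(-3) = 720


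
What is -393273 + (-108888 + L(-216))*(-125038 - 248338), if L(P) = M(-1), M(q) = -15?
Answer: 40661373255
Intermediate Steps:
L(P) = -15
-393273 + (-108888 + L(-216))*(-125038 - 248338) = -393273 + (-108888 - 15)*(-125038 - 248338) = -393273 - 108903*(-373376) = -393273 + 40661766528 = 40661373255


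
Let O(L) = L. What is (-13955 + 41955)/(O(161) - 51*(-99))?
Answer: 2800/521 ≈ 5.3743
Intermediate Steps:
(-13955 + 41955)/(O(161) - 51*(-99)) = (-13955 + 41955)/(161 - 51*(-99)) = 28000/(161 + 5049) = 28000/5210 = 28000*(1/5210) = 2800/521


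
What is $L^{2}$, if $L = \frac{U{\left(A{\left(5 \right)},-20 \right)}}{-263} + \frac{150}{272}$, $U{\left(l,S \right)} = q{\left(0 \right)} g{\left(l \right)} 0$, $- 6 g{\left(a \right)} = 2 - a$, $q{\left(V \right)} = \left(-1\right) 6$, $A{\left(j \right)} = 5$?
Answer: $\frac{5625}{18496} \approx 0.30412$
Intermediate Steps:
$q{\left(V \right)} = -6$
$g{\left(a \right)} = - \frac{1}{3} + \frac{a}{6}$ ($g{\left(a \right)} = - \frac{2 - a}{6} = - \frac{1}{3} + \frac{a}{6}$)
$U{\left(l,S \right)} = 0$ ($U{\left(l,S \right)} = - 6 \left(- \frac{1}{3} + \frac{l}{6}\right) 0 = \left(2 - l\right) 0 = 0$)
$L = \frac{75}{136}$ ($L = \frac{0}{-263} + \frac{150}{272} = 0 \left(- \frac{1}{263}\right) + 150 \cdot \frac{1}{272} = 0 + \frac{75}{136} = \frac{75}{136} \approx 0.55147$)
$L^{2} = \left(\frac{75}{136}\right)^{2} = \frac{5625}{18496}$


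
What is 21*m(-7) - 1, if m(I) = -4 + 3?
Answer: -22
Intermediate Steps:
m(I) = -1
21*m(-7) - 1 = 21*(-1) - 1 = -21 - 1 = -22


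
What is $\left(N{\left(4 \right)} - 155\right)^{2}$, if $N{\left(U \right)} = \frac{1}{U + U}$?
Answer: $\frac{1535121}{64} \approx 23986.0$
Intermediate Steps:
$N{\left(U \right)} = \frac{1}{2 U}$
$\left(N{\left(4 \right)} - 155\right)^{2} = \left(\frac{1}{2 \cdot 4} - 155\right)^{2} = \left(\frac{1}{2} \cdot \frac{1}{4} - 155\right)^{2} = \left(\frac{1}{8} - 155\right)^{2} = \left(- \frac{1239}{8}\right)^{2} = \frac{1535121}{64}$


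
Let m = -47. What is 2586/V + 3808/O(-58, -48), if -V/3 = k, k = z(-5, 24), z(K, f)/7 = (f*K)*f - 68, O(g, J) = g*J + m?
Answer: 340089/237314 ≈ 1.4331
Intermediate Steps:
O(g, J) = -47 + J*g (O(g, J) = g*J - 47 = J*g - 47 = -47 + J*g)
z(K, f) = -476 + 7*K*f**2 (z(K, f) = 7*((f*K)*f - 68) = 7*((K*f)*f - 68) = 7*(K*f**2 - 68) = 7*(-68 + K*f**2) = -476 + 7*K*f**2)
k = -20636 (k = -476 + 7*(-5)*24**2 = -476 + 7*(-5)*576 = -476 - 20160 = -20636)
V = 61908 (V = -3*(-20636) = 61908)
2586/V + 3808/O(-58, -48) = 2586/61908 + 3808/(-47 - 48*(-58)) = 2586*(1/61908) + 3808/(-47 + 2784) = 431/10318 + 3808/2737 = 431/10318 + 3808*(1/2737) = 431/10318 + 32/23 = 340089/237314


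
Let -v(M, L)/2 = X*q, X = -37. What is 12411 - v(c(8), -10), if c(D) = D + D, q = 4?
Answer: 12115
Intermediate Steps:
c(D) = 2*D
v(M, L) = 296 (v(M, L) = -(-74)*4 = -2*(-148) = 296)
12411 - v(c(8), -10) = 12411 - 1*296 = 12411 - 296 = 12115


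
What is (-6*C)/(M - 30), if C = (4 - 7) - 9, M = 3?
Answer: -8/3 ≈ -2.6667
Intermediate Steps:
C = -12 (C = -3 - 9 = -12)
(-6*C)/(M - 30) = (-6*(-12))/(3 - 30) = 72/(-27) = 72*(-1/27) = -8/3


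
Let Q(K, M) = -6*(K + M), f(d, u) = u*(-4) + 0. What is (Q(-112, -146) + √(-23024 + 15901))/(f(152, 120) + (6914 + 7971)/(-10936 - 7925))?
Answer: -29196828/9068165 - 18861*I*√7123/9068165 ≈ -3.2197 - 0.17554*I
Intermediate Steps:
f(d, u) = -4*u (f(d, u) = -4*u + 0 = -4*u)
Q(K, M) = -6*K - 6*M
(Q(-112, -146) + √(-23024 + 15901))/(f(152, 120) + (6914 + 7971)/(-10936 - 7925)) = ((-6*(-112) - 6*(-146)) + √(-23024 + 15901))/(-4*120 + (6914 + 7971)/(-10936 - 7925)) = ((672 + 876) + √(-7123))/(-480 + 14885/(-18861)) = (1548 + I*√7123)/(-480 + 14885*(-1/18861)) = (1548 + I*√7123)/(-480 - 14885/18861) = (1548 + I*√7123)/(-9068165/18861) = (1548 + I*√7123)*(-18861/9068165) = -29196828/9068165 - 18861*I*√7123/9068165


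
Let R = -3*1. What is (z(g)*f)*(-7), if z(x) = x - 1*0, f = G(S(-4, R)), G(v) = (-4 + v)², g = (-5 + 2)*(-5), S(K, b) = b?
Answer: -5145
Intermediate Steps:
R = -3
g = 15 (g = -3*(-5) = 15)
f = 49 (f = (-4 - 3)² = (-7)² = 49)
z(x) = x (z(x) = x + 0 = x)
(z(g)*f)*(-7) = (15*49)*(-7) = 735*(-7) = -5145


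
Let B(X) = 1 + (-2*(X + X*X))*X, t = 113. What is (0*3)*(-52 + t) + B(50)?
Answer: -254999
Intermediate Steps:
B(X) = 1 + X*(-2*X - 2*X**2) (B(X) = 1 + (-2*(X + X**2))*X = 1 + (-2*X - 2*X**2)*X = 1 + X*(-2*X - 2*X**2))
(0*3)*(-52 + t) + B(50) = (0*3)*(-52 + 113) + (1 - 2*50**2 - 2*50**3) = 0*61 + (1 - 2*2500 - 2*125000) = 0 + (1 - 5000 - 250000) = 0 - 254999 = -254999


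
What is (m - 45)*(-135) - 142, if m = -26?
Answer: 9443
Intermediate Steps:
(m - 45)*(-135) - 142 = (-26 - 45)*(-135) - 142 = -71*(-135) - 142 = 9585 - 142 = 9443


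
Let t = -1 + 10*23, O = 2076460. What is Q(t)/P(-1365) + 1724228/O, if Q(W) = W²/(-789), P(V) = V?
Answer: 98292966572/111815813655 ≈ 0.87906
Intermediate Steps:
t = 229 (t = -1 + 230 = 229)
Q(W) = -W²/789
Q(t)/P(-1365) + 1724228/O = -1/789*229²/(-1365) + 1724228/2076460 = -1/789*52441*(-1/1365) + 1724228*(1/2076460) = -52441/789*(-1/1365) + 431057/519115 = 52441/1076985 + 431057/519115 = 98292966572/111815813655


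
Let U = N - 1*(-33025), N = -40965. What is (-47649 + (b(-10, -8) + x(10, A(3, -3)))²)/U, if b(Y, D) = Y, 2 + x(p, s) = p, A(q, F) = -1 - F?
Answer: 9529/1588 ≈ 6.0006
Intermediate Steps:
x(p, s) = -2 + p
U = -7940 (U = -40965 - 1*(-33025) = -40965 + 33025 = -7940)
(-47649 + (b(-10, -8) + x(10, A(3, -3)))²)/U = (-47649 + (-10 + (-2 + 10))²)/(-7940) = (-47649 + (-10 + 8)²)*(-1/7940) = (-47649 + (-2)²)*(-1/7940) = (-47649 + 4)*(-1/7940) = -47645*(-1/7940) = 9529/1588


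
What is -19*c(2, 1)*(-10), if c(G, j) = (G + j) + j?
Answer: 760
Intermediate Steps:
c(G, j) = G + 2*j
-19*c(2, 1)*(-10) = -19*(2 + 2*1)*(-10) = -19*(2 + 2)*(-10) = -19*4*(-10) = -76*(-10) = 760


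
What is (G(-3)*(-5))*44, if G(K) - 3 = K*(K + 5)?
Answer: 660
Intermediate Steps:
G(K) = 3 + K*(5 + K) (G(K) = 3 + K*(K + 5) = 3 + K*(5 + K))
(G(-3)*(-5))*44 = ((3 + (-3)² + 5*(-3))*(-5))*44 = ((3 + 9 - 15)*(-5))*44 = -3*(-5)*44 = 15*44 = 660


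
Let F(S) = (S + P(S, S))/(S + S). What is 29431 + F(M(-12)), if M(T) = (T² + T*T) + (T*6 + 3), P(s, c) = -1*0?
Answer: 58863/2 ≈ 29432.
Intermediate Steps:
P(s, c) = 0
M(T) = 3 + 2*T² + 6*T (M(T) = (T² + T²) + (6*T + 3) = 2*T² + (3 + 6*T) = 3 + 2*T² + 6*T)
F(S) = ½ (F(S) = (S + 0)/(S + S) = S/((2*S)) = S*(1/(2*S)) = ½)
29431 + F(M(-12)) = 29431 + ½ = 58863/2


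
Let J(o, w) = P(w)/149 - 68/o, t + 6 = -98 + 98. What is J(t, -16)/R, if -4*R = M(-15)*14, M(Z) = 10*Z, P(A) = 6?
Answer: 5084/234675 ≈ 0.021664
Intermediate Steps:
t = -6 (t = -6 + (-98 + 98) = -6 + 0 = -6)
J(o, w) = 6/149 - 68/o
R = 525 (R = -10*(-15)*14/4 = -(-75)*14/2 = -¼*(-2100) = 525)
J(t, -16)/R = (6/149 - 68/(-6))/525 = (6/149 - 68*(-⅙))*(1/525) = (6/149 + 34/3)*(1/525) = (5084/447)*(1/525) = 5084/234675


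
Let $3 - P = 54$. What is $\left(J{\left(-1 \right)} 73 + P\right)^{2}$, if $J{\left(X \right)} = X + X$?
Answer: $38809$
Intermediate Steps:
$J{\left(X \right)} = 2 X$
$P = -51$ ($P = 3 - 54 = -51$)
$\left(J{\left(-1 \right)} 73 + P\right)^{2} = \left(2 \left(-1\right) 73 - 51\right)^{2} = \left(\left(-2\right) 73 - 51\right)^{2} = \left(-146 - 51\right)^{2} = \left(-197\right)^{2} = 38809$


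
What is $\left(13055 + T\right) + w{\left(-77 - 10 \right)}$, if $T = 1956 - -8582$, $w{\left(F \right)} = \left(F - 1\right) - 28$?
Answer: $23477$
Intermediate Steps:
$w{\left(F \right)} = -29 + F$ ($w{\left(F \right)} = \left(-1 + F\right) - 28 = -29 + F$)
$T = 10538$ ($T = 1956 + 8582 = 10538$)
$\left(13055 + T\right) + w{\left(-77 - 10 \right)} = \left(13055 + 10538\right) - 116 = 23593 - 116 = 23477$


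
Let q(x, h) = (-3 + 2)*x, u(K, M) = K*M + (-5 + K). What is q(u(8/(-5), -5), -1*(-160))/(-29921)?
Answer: 7/149605 ≈ 4.6790e-5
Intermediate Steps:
u(K, M) = -5 + K + K*M
q(x, h) = -x
q(u(8/(-5), -5), -1*(-160))/(-29921) = -(-5 + 8/(-5) + (8/(-5))*(-5))/(-29921) = -(-5 + 8*(-⅕) + (8*(-⅕))*(-5))*(-1/29921) = -(-5 - 8/5 - 8/5*(-5))*(-1/29921) = -(-5 - 8/5 + 8)*(-1/29921) = -1*7/5*(-1/29921) = -7/5*(-1/29921) = 7/149605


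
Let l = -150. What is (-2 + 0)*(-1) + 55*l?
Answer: -8248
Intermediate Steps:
(-2 + 0)*(-1) + 55*l = (-2 + 0)*(-1) + 55*(-150) = -2*(-1) - 8250 = 2 - 8250 = -8248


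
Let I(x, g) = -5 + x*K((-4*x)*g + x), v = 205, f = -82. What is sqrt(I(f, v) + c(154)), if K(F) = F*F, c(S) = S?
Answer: I*sqrt(369836150899) ≈ 6.0814e+5*I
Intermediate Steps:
K(F) = F**2
I(x, g) = -5 + x*(x - 4*g*x)**2 (I(x, g) = -5 + x*((-4*x)*g + x)**2 = -5 + x*(-4*g*x + x)**2 = -5 + x*(x - 4*g*x)**2)
sqrt(I(f, v) + c(154)) = sqrt((-5 + (-82)**3*(-1 + 4*205)**2) + 154) = sqrt((-5 - 551368*(-1 + 820)**2) + 154) = sqrt((-5 - 551368*819**2) + 154) = sqrt((-5 - 551368*670761) + 154) = sqrt((-5 - 369836151048) + 154) = sqrt(-369836151053 + 154) = sqrt(-369836150899) = I*sqrt(369836150899)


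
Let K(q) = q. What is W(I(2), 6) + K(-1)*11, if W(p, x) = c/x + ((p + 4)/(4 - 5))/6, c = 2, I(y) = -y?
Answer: -11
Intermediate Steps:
W(p, x) = -2/3 + 2/x - p/6 (W(p, x) = 2/x + ((p + 4)/(4 - 5))/6 = 2/x + ((4 + p)/(-1))*(1/6) = 2/x + ((4 + p)*(-1))*(1/6) = 2/x + (-4 - p)*(1/6) = 2/x + (-2/3 - p/6) = -2/3 + 2/x - p/6)
W(I(2), 6) + K(-1)*11 = (1/6)*(12 - 1*6*(4 - 1*2))/6 - 1*11 = (1/6)*(1/6)*(12 - 1*6*(4 - 2)) - 11 = (1/6)*(1/6)*(12 - 1*6*2) - 11 = (1/6)*(1/6)*(12 - 12) - 11 = (1/6)*(1/6)*0 - 11 = 0 - 11 = -11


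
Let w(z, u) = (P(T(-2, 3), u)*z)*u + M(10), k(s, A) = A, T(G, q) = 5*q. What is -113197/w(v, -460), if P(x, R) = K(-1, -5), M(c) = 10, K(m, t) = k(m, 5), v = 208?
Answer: 113197/478390 ≈ 0.23662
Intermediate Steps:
K(m, t) = 5
P(x, R) = 5
w(z, u) = 10 + 5*u*z (w(z, u) = (5*z)*u + 10 = 5*u*z + 10 = 10 + 5*u*z)
-113197/w(v, -460) = -113197/(10 + 5*(-460)*208) = -113197/(10 - 478400) = -113197/(-478390) = -113197*(-1/478390) = 113197/478390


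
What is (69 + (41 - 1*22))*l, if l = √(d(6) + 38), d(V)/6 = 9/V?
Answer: 88*√47 ≈ 603.30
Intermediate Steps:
d(V) = 54/V (d(V) = 6*(9/V) = 54/V)
l = √47 (l = √(54/6 + 38) = √(54*(⅙) + 38) = √(9 + 38) = √47 ≈ 6.8557)
(69 + (41 - 1*22))*l = (69 + (41 - 1*22))*√47 = (69 + (41 - 22))*√47 = (69 + 19)*√47 = 88*√47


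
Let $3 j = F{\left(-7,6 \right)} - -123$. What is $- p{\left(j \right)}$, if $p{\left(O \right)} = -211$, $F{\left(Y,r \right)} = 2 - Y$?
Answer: $211$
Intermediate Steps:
$j = 44$ ($j = \frac{\left(2 - -7\right) - -123}{3} = \frac{\left(2 + 7\right) + 123}{3} = \frac{9 + 123}{3} = \frac{1}{3} \cdot 132 = 44$)
$- p{\left(j \right)} = \left(-1\right) \left(-211\right) = 211$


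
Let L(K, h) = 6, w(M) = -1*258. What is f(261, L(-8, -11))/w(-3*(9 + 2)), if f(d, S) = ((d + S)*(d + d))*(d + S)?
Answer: -6202143/43 ≈ -1.4424e+5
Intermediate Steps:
w(M) = -258
f(d, S) = 2*d*(S + d)² (f(d, S) = ((S + d)*(2*d))*(S + d) = (2*d*(S + d))*(S + d) = 2*d*(S + d)²)
f(261, L(-8, -11))/w(-3*(9 + 2)) = (2*261*(6 + 261)²)/(-258) = (2*261*267²)*(-1/258) = (2*261*71289)*(-1/258) = 37212858*(-1/258) = -6202143/43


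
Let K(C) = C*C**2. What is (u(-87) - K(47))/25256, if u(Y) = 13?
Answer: -7415/1804 ≈ -4.1103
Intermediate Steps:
K(C) = C**3
(u(-87) - K(47))/25256 = (13 - 1*47**3)/25256 = (13 - 1*103823)*(1/25256) = (13 - 103823)*(1/25256) = -103810*1/25256 = -7415/1804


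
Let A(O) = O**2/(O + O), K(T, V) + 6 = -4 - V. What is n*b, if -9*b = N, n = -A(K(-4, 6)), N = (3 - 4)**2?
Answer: -8/9 ≈ -0.88889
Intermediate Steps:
K(T, V) = -10 - V (K(T, V) = -6 + (-4 - V) = -10 - V)
N = 1 (N = (-1)**2 = 1)
A(O) = O/2 (A(O) = O**2/((2*O)) = (1/(2*O))*O**2 = O/2)
n = 8 (n = -(-10 - 1*6)/2 = -(-10 - 6)/2 = -(-16)/2 = -1*(-8) = 8)
b = -1/9 (b = -1/9*1 = -1/9 ≈ -0.11111)
n*b = 8*(-1/9) = -8/9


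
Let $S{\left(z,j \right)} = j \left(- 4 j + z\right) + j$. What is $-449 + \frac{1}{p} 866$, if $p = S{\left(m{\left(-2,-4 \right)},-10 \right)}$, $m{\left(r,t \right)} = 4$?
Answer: $- \frac{101458}{225} \approx -450.92$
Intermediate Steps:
$S{\left(z,j \right)} = j + j \left(z - 4 j\right)$ ($S{\left(z,j \right)} = j \left(z - 4 j\right) + j = j + j \left(z - 4 j\right)$)
$p = -450$ ($p = - 10 \left(1 + 4 - -40\right) = - 10 \left(1 + 4 + 40\right) = \left(-10\right) 45 = -450$)
$-449 + \frac{1}{p} 866 = -449 + \frac{1}{-450} \cdot 866 = -449 - \frac{433}{225} = - \frac{101458}{225}$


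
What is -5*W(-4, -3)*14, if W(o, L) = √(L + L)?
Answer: -70*I*√6 ≈ -171.46*I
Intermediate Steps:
W(o, L) = √2*√L (W(o, L) = √(2*L) = √2*√L)
-5*W(-4, -3)*14 = -5*√2*√(-3)*14 = -5*√2*I*√3*14 = -5*I*√6*14 = -70*I*√6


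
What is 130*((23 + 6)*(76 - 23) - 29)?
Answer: 196040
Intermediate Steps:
130*((23 + 6)*(76 - 23) - 29) = 130*(29*53 - 29) = 130*(1537 - 29) = 130*1508 = 196040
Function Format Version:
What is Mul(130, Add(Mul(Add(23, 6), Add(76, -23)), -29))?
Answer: 196040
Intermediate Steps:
Mul(130, Add(Mul(Add(23, 6), Add(76, -23)), -29)) = Mul(130, Add(Mul(29, 53), -29)) = Mul(130, Add(1537, -29)) = Mul(130, 1508) = 196040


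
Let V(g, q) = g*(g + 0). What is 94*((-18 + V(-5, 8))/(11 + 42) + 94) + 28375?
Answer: 1972841/53 ≈ 37223.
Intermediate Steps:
V(g, q) = g² (V(g, q) = g*g = g²)
94*((-18 + V(-5, 8))/(11 + 42) + 94) + 28375 = 94*((-18 + (-5)²)/(11 + 42) + 94) + 28375 = 94*((-18 + 25)/53 + 94) + 28375 = 94*(7*(1/53) + 94) + 28375 = 94*(7/53 + 94) + 28375 = 94*(4989/53) + 28375 = 468966/53 + 28375 = 1972841/53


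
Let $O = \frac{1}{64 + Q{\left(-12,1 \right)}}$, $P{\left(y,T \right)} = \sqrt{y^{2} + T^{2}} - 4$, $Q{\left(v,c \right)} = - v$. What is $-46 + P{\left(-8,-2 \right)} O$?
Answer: $- \frac{875}{19} + \frac{\sqrt{17}}{38} \approx -45.944$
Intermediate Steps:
$P{\left(y,T \right)} = -4 + \sqrt{T^{2} + y^{2}}$ ($P{\left(y,T \right)} = \sqrt{T^{2} + y^{2}} - 4 = -4 + \sqrt{T^{2} + y^{2}}$)
$O = \frac{1}{76}$ ($O = \frac{1}{64 - -12} = \frac{1}{64 + 12} = \frac{1}{76} \approx 0.013158$)
$-46 + P{\left(-8,-2 \right)} O = -46 + \left(-4 + \sqrt{\left(-2\right)^{2} + \left(-8\right)^{2}}\right) \frac{1}{76} = -46 + \left(-4 + \sqrt{4 + 64}\right) \frac{1}{76} = -46 + \left(-4 + \sqrt{68}\right) \frac{1}{76} = -46 + \left(-4 + 2 \sqrt{17}\right) \frac{1}{76} = -46 - \left(\frac{1}{19} - \frac{\sqrt{17}}{38}\right) = - \frac{875}{19} + \frac{\sqrt{17}}{38}$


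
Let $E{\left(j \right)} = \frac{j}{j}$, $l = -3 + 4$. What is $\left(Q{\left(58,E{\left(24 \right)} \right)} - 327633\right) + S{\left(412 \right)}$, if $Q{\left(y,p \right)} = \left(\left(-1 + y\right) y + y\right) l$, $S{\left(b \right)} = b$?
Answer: $-323857$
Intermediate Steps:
$l = 1$
$E{\left(j \right)} = 1$
$Q{\left(y,p \right)} = y + y \left(-1 + y\right)$ ($Q{\left(y,p \right)} = \left(\left(-1 + y\right) y + y\right) 1 = \left(y \left(-1 + y\right) + y\right) 1 = \left(y + y \left(-1 + y\right)\right) 1 = y + y \left(-1 + y\right)$)
$\left(Q{\left(58,E{\left(24 \right)} \right)} - 327633\right) + S{\left(412 \right)} = \left(58^{2} - 327633\right) + 412 = \left(3364 - 327633\right) + 412 = -324269 + 412 = -323857$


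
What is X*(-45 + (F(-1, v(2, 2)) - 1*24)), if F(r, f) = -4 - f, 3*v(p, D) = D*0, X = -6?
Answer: 438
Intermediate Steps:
v(p, D) = 0 (v(p, D) = (D*0)/3 = (⅓)*0 = 0)
X*(-45 + (F(-1, v(2, 2)) - 1*24)) = -6*(-45 + ((-4 - 1*0) - 1*24)) = -6*(-45 + ((-4 + 0) - 24)) = -6*(-45 + (-4 - 24)) = -6*(-45 - 28) = -6*(-73) = 438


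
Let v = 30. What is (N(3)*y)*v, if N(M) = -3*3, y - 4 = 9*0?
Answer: -1080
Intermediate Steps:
y = 4 (y = 4 + 9*0 = 4 + 0 = 4)
N(M) = -9
(N(3)*y)*v = -9*4*30 = -36*30 = -1080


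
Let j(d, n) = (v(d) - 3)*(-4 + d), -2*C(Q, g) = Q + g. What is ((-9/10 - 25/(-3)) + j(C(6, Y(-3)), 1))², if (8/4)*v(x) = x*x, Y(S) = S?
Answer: 18139081/57600 ≈ 314.91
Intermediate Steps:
C(Q, g) = -Q/2 - g/2 (C(Q, g) = -(Q + g)/2 = -Q/2 - g/2)
v(x) = x²/2 (v(x) = (x*x)/2 = x²/2)
j(d, n) = (-4 + d)*(-3 + d²/2) (j(d, n) = (d²/2 - 3)*(-4 + d) = (-3 + d²/2)*(-4 + d) = (-4 + d)*(-3 + d²/2))
((-9/10 - 25/(-3)) + j(C(6, Y(-3)), 1))² = ((-9/10 - 25/(-3)) + (12 + (-½*6 - ½*(-3))³/2 - 3*(-½*6 - ½*(-3)) - 2*(-½*6 - ½*(-3))²))² = ((-9*⅒ - 25*(-⅓)) + (12 + (-3 + 3/2)³/2 - 3*(-3 + 3/2) - 2*(-3 + 3/2)²))² = ((-9/10 + 25/3) + (12 + (-3/2)³/2 - 3*(-3/2) - 2*(-3/2)²))² = (223/30 + (12 + (½)*(-27/8) + 9/2 - 2*9/4))² = (223/30 + (12 - 27/16 + 9/2 - 9/2))² = (223/30 + 165/16)² = (4259/240)² = 18139081/57600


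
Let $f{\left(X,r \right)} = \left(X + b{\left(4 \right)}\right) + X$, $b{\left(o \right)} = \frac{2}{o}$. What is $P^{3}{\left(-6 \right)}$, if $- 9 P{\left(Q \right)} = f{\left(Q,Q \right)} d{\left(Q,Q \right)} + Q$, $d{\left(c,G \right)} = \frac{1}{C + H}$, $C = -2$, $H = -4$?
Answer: $\frac{117649}{1259712} \approx 0.093394$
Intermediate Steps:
$f{\left(X,r \right)} = \frac{1}{2} + 2 X$ ($f{\left(X,r \right)} = \left(X + \frac{2}{4}\right) + X = \left(X + 2 \cdot \frac{1}{4}\right) + X = \left(X + \frac{1}{2}\right) + X = \left(\frac{1}{2} + X\right) + X = \frac{1}{2} + 2 X$)
$d{\left(c,G \right)} = - \frac{1}{6}$ ($d{\left(c,G \right)} = \frac{1}{-2 - 4} = \frac{1}{-6} = - \frac{1}{6}$)
$P{\left(Q \right)} = \frac{1}{108} - \frac{2 Q}{27}$ ($P{\left(Q \right)} = - \frac{\left(\frac{1}{2} + 2 Q\right) \left(- \frac{1}{6}\right) + Q}{9} = - \frac{\left(- \frac{1}{12} - \frac{Q}{3}\right) + Q}{9} = - \frac{- \frac{1}{12} + \frac{2 Q}{3}}{9} = \frac{1}{108} - \frac{2 Q}{27}$)
$P^{3}{\left(-6 \right)} = \left(\frac{1}{108} - - \frac{4}{9}\right)^{3} = \left(\frac{1}{108} + \frac{4}{9}\right)^{3} = \left(\frac{49}{108}\right)^{3} = \frac{117649}{1259712}$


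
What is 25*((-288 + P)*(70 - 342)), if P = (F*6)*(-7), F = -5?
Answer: 530400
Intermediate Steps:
P = 210 (P = -5*6*(-7) = -30*(-7) = 210)
25*((-288 + P)*(70 - 342)) = 25*((-288 + 210)*(70 - 342)) = 25*(-78*(-272)) = 25*21216 = 530400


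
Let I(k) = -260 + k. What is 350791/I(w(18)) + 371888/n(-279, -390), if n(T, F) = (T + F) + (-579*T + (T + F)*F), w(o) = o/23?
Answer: -1700400691835/1257332142 ≈ -1352.4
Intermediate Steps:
w(o) = o/23 (w(o) = o*(1/23) = o/23)
n(T, F) = F - 578*T + F*(F + T) (n(T, F) = (F + T) + (-579*T + (F + T)*F) = (F + T) + (-579*T + F*(F + T)) = F - 578*T + F*(F + T))
350791/I(w(18)) + 371888/n(-279, -390) = 350791/(-260 + (1/23)*18) + 371888/(-390 + (-390)**2 - 578*(-279) - 390*(-279)) = 350791/(-260 + 18/23) + 371888/(-390 + 152100 + 161262 + 108810) = 350791/(-5962/23) + 371888/421782 = 350791*(-23/5962) + 371888*(1/421782) = -8068193/5962 + 185944/210891 = -1700400691835/1257332142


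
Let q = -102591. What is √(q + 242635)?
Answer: 2*√35011 ≈ 374.22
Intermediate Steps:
√(q + 242635) = √(-102591 + 242635) = √140044 = 2*√35011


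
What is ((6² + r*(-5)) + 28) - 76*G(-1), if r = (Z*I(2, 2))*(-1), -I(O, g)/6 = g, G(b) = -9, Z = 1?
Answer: 688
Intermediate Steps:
I(O, g) = -6*g
r = 12 (r = (1*(-6*2))*(-1) = (1*(-12))*(-1) = -12*(-1) = 12)
((6² + r*(-5)) + 28) - 76*G(-1) = ((6² + 12*(-5)) + 28) - 76*(-9) = ((36 - 60) + 28) + 684 = (-24 + 28) + 684 = 4 + 684 = 688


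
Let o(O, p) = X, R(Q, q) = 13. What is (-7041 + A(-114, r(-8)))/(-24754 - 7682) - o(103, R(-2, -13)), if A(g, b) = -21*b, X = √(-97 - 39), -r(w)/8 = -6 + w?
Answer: 3131/10812 - 2*I*√34 ≈ 0.28959 - 11.662*I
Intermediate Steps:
r(w) = 48 - 8*w (r(w) = -8*(-6 + w) = 48 - 8*w)
X = 2*I*√34 (X = √(-136) = 2*I*√34 ≈ 11.662*I)
o(O, p) = 2*I*√34
(-7041 + A(-114, r(-8)))/(-24754 - 7682) - o(103, R(-2, -13)) = (-7041 - 21*(48 - 8*(-8)))/(-24754 - 7682) - 2*I*√34 = (-7041 - 21*(48 + 64))/(-32436) - 2*I*√34 = (-7041 - 21*112)*(-1/32436) - 2*I*√34 = (-7041 - 2352)*(-1/32436) - 2*I*√34 = -9393*(-1/32436) - 2*I*√34 = 3131/10812 - 2*I*√34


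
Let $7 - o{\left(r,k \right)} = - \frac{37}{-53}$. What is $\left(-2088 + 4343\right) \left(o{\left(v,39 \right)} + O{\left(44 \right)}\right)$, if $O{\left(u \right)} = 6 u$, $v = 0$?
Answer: $\frac{32305130}{53} \approx 6.0953 \cdot 10^{5}$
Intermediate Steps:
$o{\left(r,k \right)} = \frac{334}{53}$ ($o{\left(r,k \right)} = 7 - - \frac{37}{-53} = 7 - \left(-37\right) \left(- \frac{1}{53}\right) = 7 - \frac{37}{53} = \frac{334}{53}$)
$\left(-2088 + 4343\right) \left(o{\left(v,39 \right)} + O{\left(44 \right)}\right) = \left(-2088 + 4343\right) \left(\frac{334}{53} + 6 \cdot 44\right) = 2255 \left(\frac{334}{53} + 264\right) = 2255 \cdot \frac{14326}{53} = \frac{32305130}{53}$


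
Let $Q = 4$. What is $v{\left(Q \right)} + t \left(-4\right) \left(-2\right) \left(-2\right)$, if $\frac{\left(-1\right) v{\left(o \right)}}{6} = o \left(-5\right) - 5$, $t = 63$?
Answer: $-858$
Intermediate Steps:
$v{\left(o \right)} = 30 + 30 o$ ($v{\left(o \right)} = - 6 \left(o \left(-5\right) - 5\right) = - 6 \left(- 5 o - 5\right) = - 6 \left(-5 - 5 o\right) = 30 + 30 o$)
$v{\left(Q \right)} + t \left(-4\right) \left(-2\right) \left(-2\right) = \left(30 + 30 \cdot 4\right) + 63 \left(-4\right) \left(-2\right) \left(-2\right) = \left(30 + 120\right) + 63 \cdot 8 \left(-2\right) = 150 + 63 \left(-16\right) = 150 - 1008 = -858$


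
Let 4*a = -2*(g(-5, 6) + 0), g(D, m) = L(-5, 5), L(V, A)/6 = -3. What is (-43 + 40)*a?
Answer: -27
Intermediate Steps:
L(V, A) = -18 (L(V, A) = 6*(-3) = -18)
g(D, m) = -18
a = 9 (a = (-2*(-18 + 0))/4 = (-2*(-18))/4 = (¼)*36 = 9)
(-43 + 40)*a = (-43 + 40)*9 = -3*9 = -27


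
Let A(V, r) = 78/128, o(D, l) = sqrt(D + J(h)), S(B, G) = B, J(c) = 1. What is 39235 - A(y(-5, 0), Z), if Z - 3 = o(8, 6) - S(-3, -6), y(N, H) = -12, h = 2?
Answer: 2511001/64 ≈ 39234.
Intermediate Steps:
o(D, l) = sqrt(1 + D) (o(D, l) = sqrt(D + 1) = sqrt(1 + D))
Z = 9 (Z = 3 + (sqrt(1 + 8) - 1*(-3)) = 3 + (sqrt(9) + 3) = 3 + (3 + 3) = 3 + 6 = 9)
A(V, r) = 39/64 (A(V, r) = 78*(1/128) = 39/64)
39235 - A(y(-5, 0), Z) = 39235 - 1*39/64 = 39235 - 39/64 = 2511001/64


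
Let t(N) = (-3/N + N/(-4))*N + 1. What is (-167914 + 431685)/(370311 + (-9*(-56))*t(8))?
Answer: 263771/361239 ≈ 0.73018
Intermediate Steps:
t(N) = 1 + N*(-3/N - N/4) (t(N) = (-3/N + N*(-¼))*N + 1 = (-3/N - N/4)*N + 1 = N*(-3/N - N/4) + 1 = 1 + N*(-3/N - N/4))
(-167914 + 431685)/(370311 + (-9*(-56))*t(8)) = (-167914 + 431685)/(370311 + (-9*(-56))*(-2 - ¼*8²)) = 263771/(370311 + 504*(-2 - ¼*64)) = 263771/(370311 + 504*(-2 - 16)) = 263771/(370311 + 504*(-18)) = 263771/(370311 - 9072) = 263771/361239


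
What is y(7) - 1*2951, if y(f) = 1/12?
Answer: -35411/12 ≈ -2950.9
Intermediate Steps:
y(f) = 1/12
y(7) - 1*2951 = 1/12 - 1*2951 = 1/12 - 2951 = -35411/12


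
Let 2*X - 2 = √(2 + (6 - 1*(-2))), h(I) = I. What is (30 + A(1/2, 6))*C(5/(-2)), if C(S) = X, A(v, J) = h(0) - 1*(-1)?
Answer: 31 + 31*√10/2 ≈ 80.015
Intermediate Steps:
A(v, J) = 1 (A(v, J) = 0 - 1*(-1) = 0 + 1 = 1)
X = 1 + √10/2 (X = 1 + √(2 + (6 - 1*(-2)))/2 = 1 + √(2 + (6 + 2))/2 = 1 + √(2 + 8)/2 = 1 + √10/2 ≈ 2.5811)
C(S) = 1 + √10/2
(30 + A(1/2, 6))*C(5/(-2)) = (30 + 1)*(1 + √10/2) = 31*(1 + √10/2) = 31 + 31*√10/2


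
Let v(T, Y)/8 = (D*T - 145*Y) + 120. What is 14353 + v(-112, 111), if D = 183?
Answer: -277415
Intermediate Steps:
v(T, Y) = 960 - 1160*Y + 1464*T (v(T, Y) = 8*((183*T - 145*Y) + 120) = 8*((-145*Y + 183*T) + 120) = 8*(120 - 145*Y + 183*T) = 960 - 1160*Y + 1464*T)
14353 + v(-112, 111) = 14353 + (960 - 1160*111 + 1464*(-112)) = 14353 + (960 - 128760 - 163968) = 14353 - 291768 = -277415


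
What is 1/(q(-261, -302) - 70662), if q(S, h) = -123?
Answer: -1/70785 ≈ -1.4127e-5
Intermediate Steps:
1/(q(-261, -302) - 70662) = 1/(-123 - 70662) = 1/(-70785) = -1/70785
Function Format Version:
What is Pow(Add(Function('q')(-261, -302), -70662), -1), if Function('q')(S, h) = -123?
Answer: Rational(-1, 70785) ≈ -1.4127e-5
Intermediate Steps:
Pow(Add(Function('q')(-261, -302), -70662), -1) = Pow(Add(-123, -70662), -1) = Pow(-70785, -1) = Rational(-1, 70785)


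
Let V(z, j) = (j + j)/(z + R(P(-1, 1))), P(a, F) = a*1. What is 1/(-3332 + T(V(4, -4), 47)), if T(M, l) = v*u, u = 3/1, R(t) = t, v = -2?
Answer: -1/3338 ≈ -0.00029958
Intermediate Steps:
P(a, F) = a
V(z, j) = 2*j/(-1 + z) (V(z, j) = (j + j)/(z - 1) = (2*j)/(-1 + z) = 2*j/(-1 + z))
u = 3 (u = 3*1 = 3)
T(M, l) = -6 (T(M, l) = -2*3 = -6)
1/(-3332 + T(V(4, -4), 47)) = 1/(-3332 - 6) = 1/(-3338) = -1/3338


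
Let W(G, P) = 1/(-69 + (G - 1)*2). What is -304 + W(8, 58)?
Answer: -16721/55 ≈ -304.02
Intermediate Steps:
W(G, P) = 1/(-71 + 2*G) (W(G, P) = 1/(-69 + (-1 + G)*2) = 1/(-69 + (-2 + 2*G)) = 1/(-71 + 2*G))
-304 + W(8, 58) = -304 + 1/(-71 + 2*8) = -304 + 1/(-71 + 16) = -304 + 1/(-55) = -304 - 1/55 = -16721/55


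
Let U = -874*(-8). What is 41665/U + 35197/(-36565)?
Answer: 1277383301/255662480 ≈ 4.9964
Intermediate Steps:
U = 6992
41665/U + 35197/(-36565) = 41665/6992 + 35197/(-36565) = 41665*(1/6992) + 35197*(-1/36565) = 41665/6992 - 35197/36565 = 1277383301/255662480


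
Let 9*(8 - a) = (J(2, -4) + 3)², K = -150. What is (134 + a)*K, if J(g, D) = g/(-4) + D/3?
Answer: -1148975/54 ≈ -21277.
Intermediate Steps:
J(g, D) = -g/4 + D/3 (J(g, D) = g*(-¼) + D*(⅓) = -g/4 + D/3)
a = 2543/324 (a = 8 - ((-¼*2 + (⅓)*(-4)) + 3)²/9 = 8 - ((-½ - 4/3) + 3)²/9 = 8 - (-11/6 + 3)²/9 = 8 - (7/6)²/9 = 8 - ⅑*49/36 = 8 - 49/324 = 2543/324 ≈ 7.8488)
(134 + a)*K = (134 + 2543/324)*(-150) = (45959/324)*(-150) = -1148975/54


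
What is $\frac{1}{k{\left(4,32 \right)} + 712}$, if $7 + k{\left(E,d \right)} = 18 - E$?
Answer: $\frac{1}{719} \approx 0.0013908$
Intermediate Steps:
$k{\left(E,d \right)} = 11 - E$ ($k{\left(E,d \right)} = -7 - \left(-18 + E\right) = 11 - E$)
$\frac{1}{k{\left(4,32 \right)} + 712} = \frac{1}{\left(11 - 4\right) + 712} = \frac{1}{7 + 712} = \frac{1}{719}$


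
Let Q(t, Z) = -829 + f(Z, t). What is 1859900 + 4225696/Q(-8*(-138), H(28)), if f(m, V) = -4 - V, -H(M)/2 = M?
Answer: 3598400604/1937 ≈ 1.8577e+6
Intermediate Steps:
H(M) = -2*M
Q(t, Z) = -833 - t (Q(t, Z) = -829 + (-4 - t) = -833 - t)
1859900 + 4225696/Q(-8*(-138), H(28)) = 1859900 + 4225696/(-833 - (-8)*(-138)) = 1859900 + 4225696/(-833 - 1*1104) = 1859900 + 4225696/(-833 - 1104) = 1859900 + 4225696/(-1937) = 1859900 + 4225696*(-1/1937) = 1859900 - 4225696/1937 = 3598400604/1937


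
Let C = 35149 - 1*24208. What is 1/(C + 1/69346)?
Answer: 69346/758714587 ≈ 9.1399e-5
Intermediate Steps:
C = 10941 (C = 35149 - 24208 = 10941)
1/(C + 1/69346) = 1/(10941 + 1/69346) = 1/(758714587/69346) = 69346/758714587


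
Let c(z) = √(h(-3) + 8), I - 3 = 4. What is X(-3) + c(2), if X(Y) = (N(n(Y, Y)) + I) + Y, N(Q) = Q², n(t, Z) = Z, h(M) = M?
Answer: 13 + √5 ≈ 15.236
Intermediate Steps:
I = 7 (I = 3 + 4 = 7)
c(z) = √5 (c(z) = √(-3 + 8) = √5)
X(Y) = 7 + Y + Y² (X(Y) = (Y² + 7) + Y = (7 + Y²) + Y = 7 + Y + Y²)
X(-3) + c(2) = (7 - 3 + (-3)²) + √5 = (7 - 3 + 9) + √5 = 13 + √5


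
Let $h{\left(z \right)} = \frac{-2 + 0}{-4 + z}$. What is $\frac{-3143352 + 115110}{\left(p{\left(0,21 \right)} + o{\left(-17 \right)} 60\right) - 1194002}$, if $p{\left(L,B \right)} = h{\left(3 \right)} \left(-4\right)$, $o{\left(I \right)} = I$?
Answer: $\frac{1514121}{597515} \approx 2.534$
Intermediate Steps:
$h{\left(z \right)} = - \frac{2}{-4 + z}$
$p{\left(L,B \right)} = -8$ ($p{\left(L,B \right)} = - \frac{2}{-4 + 3} \left(-4\right) = - \frac{2}{-1} \left(-4\right) = \left(-2\right) \left(-1\right) \left(-4\right) = 2 \left(-4\right) = -8$)
$\frac{-3143352 + 115110}{\left(p{\left(0,21 \right)} + o{\left(-17 \right)} 60\right) - 1194002} = \frac{-3143352 + 115110}{\left(-8 - 1020\right) - 1194002} = - \frac{3028242}{\left(-8 - 1020\right) - 1194002} = - \frac{3028242}{-1028 - 1194002} = - \frac{3028242}{-1195030} = \left(-3028242\right) \left(- \frac{1}{1195030}\right) = \frac{1514121}{597515}$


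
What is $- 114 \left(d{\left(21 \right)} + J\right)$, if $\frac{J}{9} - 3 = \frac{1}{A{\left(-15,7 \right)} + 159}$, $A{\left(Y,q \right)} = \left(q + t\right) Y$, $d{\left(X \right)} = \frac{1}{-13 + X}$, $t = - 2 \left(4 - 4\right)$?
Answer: $- \frac{12445}{4} \approx -3111.3$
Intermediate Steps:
$t = 0$ ($t = \left(-2\right) 0 = 0$)
$A{\left(Y,q \right)} = Y q$ ($A{\left(Y,q \right)} = \left(q + 0\right) Y = q Y = Y q$)
$J = \frac{163}{6}$ ($J = 27 + \frac{9}{\left(-15\right) 7 + 159} = 27 + \frac{9}{-105 + 159} = 27 + \frac{9}{54} = 27 + 9 \cdot \frac{1}{54} = 27 + \frac{1}{6} = \frac{163}{6} \approx 27.167$)
$- 114 \left(d{\left(21 \right)} + J\right) = - 114 \left(\frac{1}{-13 + 21} + \frac{163}{6}\right) = - 114 \left(\frac{1}{8} + \frac{163}{6}\right) = \left(-114\right) \frac{655}{24} = - \frac{12445}{4}$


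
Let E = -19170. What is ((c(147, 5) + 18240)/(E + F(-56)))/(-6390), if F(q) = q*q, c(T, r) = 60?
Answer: 305/1707621 ≈ 0.00017861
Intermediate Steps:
F(q) = q²
((c(147, 5) + 18240)/(E + F(-56)))/(-6390) = ((60 + 18240)/(-19170 + (-56)²))/(-6390) = (18300/(-19170 + 3136))*(-1/6390) = (18300/(-16034))*(-1/6390) = (18300*(-1/16034))*(-1/6390) = -9150/8017*(-1/6390) = 305/1707621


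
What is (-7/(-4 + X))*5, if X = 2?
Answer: 35/2 ≈ 17.500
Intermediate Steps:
(-7/(-4 + X))*5 = (-7/(-4 + 2))*5 = (-7/(-2))*5 = -½*(-7)*5 = (7/2)*5 = 35/2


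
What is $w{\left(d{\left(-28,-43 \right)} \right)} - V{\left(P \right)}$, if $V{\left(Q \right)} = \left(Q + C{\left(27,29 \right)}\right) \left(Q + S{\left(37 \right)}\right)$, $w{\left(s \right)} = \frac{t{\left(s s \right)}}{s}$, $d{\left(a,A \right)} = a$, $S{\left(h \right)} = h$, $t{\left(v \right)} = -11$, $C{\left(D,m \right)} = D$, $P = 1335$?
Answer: $- \frac{52322581}{28} \approx -1.8687 \cdot 10^{6}$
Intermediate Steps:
$w{\left(s \right)} = - \frac{11}{s}$
$V{\left(Q \right)} = \left(27 + Q\right) \left(37 + Q\right)$ ($V{\left(Q \right)} = \left(Q + 27\right) \left(Q + 37\right) = \left(27 + Q\right) \left(37 + Q\right)$)
$w{\left(d{\left(-28,-43 \right)} \right)} - V{\left(P \right)} = - \frac{11}{-28} - \left(999 + 1335^{2} + 64 \cdot 1335\right) = \left(-11\right) \left(- \frac{1}{28}\right) - \left(999 + 1782225 + 85440\right) = \frac{11}{28} - 1868664 = - \frac{52322581}{28}$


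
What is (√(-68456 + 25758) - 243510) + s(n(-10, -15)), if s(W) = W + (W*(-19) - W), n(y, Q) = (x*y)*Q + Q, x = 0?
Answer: -243225 + I*√42698 ≈ -2.4323e+5 + 206.64*I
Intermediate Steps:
n(y, Q) = Q (n(y, Q) = (0*y)*Q + Q = 0*Q + Q = 0 + Q = Q)
s(W) = -19*W (s(W) = W + (-19*W - W) = W - 20*W = -19*W)
(√(-68456 + 25758) - 243510) + s(n(-10, -15)) = (√(-68456 + 25758) - 243510) - 19*(-15) = (√(-42698) - 243510) + 285 = (I*√42698 - 243510) + 285 = (-243510 + I*√42698) + 285 = -243225 + I*√42698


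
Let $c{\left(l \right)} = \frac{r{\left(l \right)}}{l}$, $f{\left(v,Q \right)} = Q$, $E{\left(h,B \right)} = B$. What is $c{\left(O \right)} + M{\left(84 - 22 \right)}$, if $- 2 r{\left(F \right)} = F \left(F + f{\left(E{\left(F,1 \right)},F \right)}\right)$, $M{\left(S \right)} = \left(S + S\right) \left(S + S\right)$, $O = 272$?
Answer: $15104$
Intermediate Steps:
$M{\left(S \right)} = 4 S^{2}$ ($M{\left(S \right)} = 2 S 2 S = 4 S^{2}$)
$r{\left(F \right)} = - F^{2}$ ($r{\left(F \right)} = - \frac{F \left(F + F\right)}{2} = - \frac{F 2 F}{2} = - \frac{2 F^{2}}{2} = - F^{2}$)
$c{\left(l \right)} = - l$ ($c{\left(l \right)} = \frac{\left(-1\right) l^{2}}{l} = - l$)
$c{\left(O \right)} + M{\left(84 - 22 \right)} = \left(-1\right) 272 + 4 \left(84 - 22\right)^{2} = -272 + 4 \left(84 - 22\right)^{2} = -272 + 4 \cdot 62^{2} = -272 + 4 \cdot 3844 = -272 + 15376 = 15104$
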